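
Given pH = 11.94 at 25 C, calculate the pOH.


pOH = 14 - pH
pOH = 14 - 11.94
pOH = 2.06

2.06


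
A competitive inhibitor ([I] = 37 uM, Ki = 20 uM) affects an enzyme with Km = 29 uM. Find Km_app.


Km_app = Km * (1 + [I]/Ki)
Km_app = 29 * (1 + 37/20)
Km_app = 82.65 uM

82.65 uM


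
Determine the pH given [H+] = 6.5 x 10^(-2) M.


pH = -log10([H+])
pH = -log10(6.5 x 10^(-2))
pH = 1.1871

1.1871


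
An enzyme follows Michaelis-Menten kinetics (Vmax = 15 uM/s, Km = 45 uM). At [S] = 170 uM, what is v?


v = Vmax * [S] / (Km + [S])
v = 15 * 170 / (45 + 170)
v = 11.8605 uM/s

11.8605 uM/s


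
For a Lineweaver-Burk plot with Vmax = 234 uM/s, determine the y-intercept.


y-intercept = 1/Vmax
= 1/234
= 0.0043 s/uM

0.0043 s/uM


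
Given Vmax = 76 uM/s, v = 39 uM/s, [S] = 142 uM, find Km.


Km = [S] * (Vmax - v) / v
Km = 142 * (76 - 39) / 39
Km = 134.7179 uM

134.7179 uM


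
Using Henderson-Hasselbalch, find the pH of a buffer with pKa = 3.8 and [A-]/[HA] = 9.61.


pH = pKa + log10([A-]/[HA])
pH = 3.8 + log10(9.61)
pH = 4.7827

4.7827


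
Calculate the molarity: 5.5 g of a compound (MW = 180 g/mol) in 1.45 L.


C = (mass / MW) / volume
C = (5.5 / 180) / 1.45
C = 0.0211 M

0.0211 M


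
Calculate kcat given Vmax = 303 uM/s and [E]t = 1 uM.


kcat = Vmax / [E]t
kcat = 303 / 1
kcat = 303.0 s^-1

303.0 s^-1


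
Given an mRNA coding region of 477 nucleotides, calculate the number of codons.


codons = nucleotides / 3
codons = 477 / 3 = 159

159


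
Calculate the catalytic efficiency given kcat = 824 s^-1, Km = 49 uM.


Catalytic efficiency = kcat / Km
= 824 / 49
= 16.8163 uM^-1*s^-1

16.8163 uM^-1*s^-1


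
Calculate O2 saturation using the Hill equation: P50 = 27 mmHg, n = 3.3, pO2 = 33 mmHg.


Y = pO2^n / (P50^n + pO2^n)
Y = 33^3.3 / (27^3.3 + 33^3.3)
Y = 65.98%

65.98%


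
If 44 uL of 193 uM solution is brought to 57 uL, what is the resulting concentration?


C2 = C1 * V1 / V2
C2 = 193 * 44 / 57
C2 = 148.9825 uM

148.9825 uM


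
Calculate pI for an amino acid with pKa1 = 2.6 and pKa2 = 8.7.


pI = (pKa1 + pKa2) / 2
pI = (2.6 + 8.7) / 2
pI = 5.65

5.65


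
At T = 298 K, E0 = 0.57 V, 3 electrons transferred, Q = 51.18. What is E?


E = E0 - (RT/nF) * ln(Q)
E = 0.57 - (8.314 * 298 / (3 * 96485)) * ln(51.18)
E = 0.5363 V

0.5363 V


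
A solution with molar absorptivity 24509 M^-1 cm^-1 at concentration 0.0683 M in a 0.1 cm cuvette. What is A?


A = epsilon * c * l
A = 24509 * 0.0683 * 0.1
A = 167.3965

167.3965


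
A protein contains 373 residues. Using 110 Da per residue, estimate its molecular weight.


MW = n_residues * 110 Da
MW = 373 * 110
MW = 41030 Da

41030 Da


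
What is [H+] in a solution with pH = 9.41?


[H+] = 10^(-pH)
[H+] = 10^(-9.41)
[H+] = 3.890e-10 M

3.890e-10 M


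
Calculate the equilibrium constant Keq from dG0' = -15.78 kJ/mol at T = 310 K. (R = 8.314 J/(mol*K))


Keq = exp(-dG0 * 1000 / (R * T))
Keq = exp(-(-15.78) * 1000 / (8.314 * 310))
Keq = 456.045

456.045


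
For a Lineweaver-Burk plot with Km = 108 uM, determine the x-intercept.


x-intercept = -1/Km
= -1/108
= -0.0093 1/uM

-0.0093 1/uM


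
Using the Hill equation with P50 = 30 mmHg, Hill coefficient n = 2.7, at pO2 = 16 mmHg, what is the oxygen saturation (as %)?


Y = pO2^n / (P50^n + pO2^n)
Y = 16^2.7 / (30^2.7 + 16^2.7)
Y = 15.48%

15.48%


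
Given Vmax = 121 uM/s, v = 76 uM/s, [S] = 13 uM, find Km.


Km = [S] * (Vmax - v) / v
Km = 13 * (121 - 76) / 76
Km = 7.6974 uM

7.6974 uM


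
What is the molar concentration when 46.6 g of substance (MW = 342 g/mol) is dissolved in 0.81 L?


C = (mass / MW) / volume
C = (46.6 / 342) / 0.81
C = 0.1682 M

0.1682 M


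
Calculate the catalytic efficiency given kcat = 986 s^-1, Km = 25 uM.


Catalytic efficiency = kcat / Km
= 986 / 25
= 39.44 uM^-1*s^-1

39.44 uM^-1*s^-1


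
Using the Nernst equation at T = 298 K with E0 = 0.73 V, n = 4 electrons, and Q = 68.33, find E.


E = E0 - (RT/nF) * ln(Q)
E = 0.73 - (8.314 * 298 / (4 * 96485)) * ln(68.33)
E = 0.7029 V

0.7029 V


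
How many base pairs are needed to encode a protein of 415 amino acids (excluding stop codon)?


Each amino acid = 1 codon = 3 bp
bp = 415 * 3 = 1245 bp

1245 bp


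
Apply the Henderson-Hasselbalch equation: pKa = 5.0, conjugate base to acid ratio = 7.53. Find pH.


pH = pKa + log10([A-]/[HA])
pH = 5.0 + log10(7.53)
pH = 5.8768

5.8768


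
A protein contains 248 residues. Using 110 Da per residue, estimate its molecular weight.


MW = n_residues * 110 Da
MW = 248 * 110
MW = 27280 Da

27280 Da


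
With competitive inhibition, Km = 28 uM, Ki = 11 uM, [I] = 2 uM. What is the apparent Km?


Km_app = Km * (1 + [I]/Ki)
Km_app = 28 * (1 + 2/11)
Km_app = 33.0909 uM

33.0909 uM


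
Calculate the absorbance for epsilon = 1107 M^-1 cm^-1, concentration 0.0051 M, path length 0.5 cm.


A = epsilon * c * l
A = 1107 * 0.0051 * 0.5
A = 2.8229

2.8229


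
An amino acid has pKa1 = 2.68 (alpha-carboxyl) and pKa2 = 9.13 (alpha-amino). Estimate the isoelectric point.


pI = (pKa1 + pKa2) / 2
pI = (2.68 + 9.13) / 2
pI = 5.905

5.905


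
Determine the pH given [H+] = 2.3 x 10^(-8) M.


pH = -log10([H+])
pH = -log10(2.3 x 10^(-8))
pH = 7.6383

7.6383


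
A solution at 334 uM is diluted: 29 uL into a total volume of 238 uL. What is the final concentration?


C2 = C1 * V1 / V2
C2 = 334 * 29 / 238
C2 = 40.6975 uM

40.6975 uM


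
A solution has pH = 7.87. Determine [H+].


[H+] = 10^(-pH)
[H+] = 10^(-7.87)
[H+] = 1.349e-08 M

1.349e-08 M


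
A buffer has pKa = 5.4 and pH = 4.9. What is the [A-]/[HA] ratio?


[A-]/[HA] = 10^(pH - pKa)
= 10^(4.9 - 5.4)
= 0.3162

0.3162


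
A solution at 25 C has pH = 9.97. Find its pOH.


pOH = 14 - pH
pOH = 14 - 9.97
pOH = 4.03

4.03


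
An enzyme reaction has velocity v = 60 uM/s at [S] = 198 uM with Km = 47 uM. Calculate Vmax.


Vmax = v * (Km + [S]) / [S]
Vmax = 60 * (47 + 198) / 198
Vmax = 74.2424 uM/s

74.2424 uM/s


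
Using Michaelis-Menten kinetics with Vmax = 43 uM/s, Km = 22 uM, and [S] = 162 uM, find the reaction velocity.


v = Vmax * [S] / (Km + [S])
v = 43 * 162 / (22 + 162)
v = 37.8587 uM/s

37.8587 uM/s


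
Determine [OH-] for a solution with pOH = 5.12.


[OH-] = 10^(-pOH)
[OH-] = 10^(-5.12)
[OH-] = 7.586e-06 M

7.586e-06 M


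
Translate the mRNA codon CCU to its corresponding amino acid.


Standard genetic code lookup.
Codon CCU -> Pro

Pro


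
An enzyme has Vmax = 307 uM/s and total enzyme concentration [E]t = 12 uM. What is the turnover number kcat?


kcat = Vmax / [E]t
kcat = 307 / 12
kcat = 25.5833 s^-1

25.5833 s^-1


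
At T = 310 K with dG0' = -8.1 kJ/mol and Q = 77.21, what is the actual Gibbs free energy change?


dG = dG0' + RT * ln(Q) / 1000
dG = -8.1 + 8.314 * 310 * ln(77.21) / 1000
dG = 3.1025 kJ/mol

3.1025 kJ/mol


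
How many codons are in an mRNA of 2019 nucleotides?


codons = nucleotides / 3
codons = 2019 / 3 = 673

673


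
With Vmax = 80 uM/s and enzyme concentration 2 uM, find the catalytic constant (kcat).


kcat = Vmax / [E]t
kcat = 80 / 2
kcat = 40.0 s^-1

40.0 s^-1


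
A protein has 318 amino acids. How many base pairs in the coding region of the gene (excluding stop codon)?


Each amino acid = 1 codon = 3 bp
bp = 318 * 3 = 954 bp

954 bp


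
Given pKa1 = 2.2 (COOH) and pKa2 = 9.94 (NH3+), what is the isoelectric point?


pI = (pKa1 + pKa2) / 2
pI = (2.2 + 9.94) / 2
pI = 6.07

6.07


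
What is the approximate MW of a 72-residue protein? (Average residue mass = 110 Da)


MW = n_residues * 110 Da
MW = 72 * 110
MW = 7920 Da

7920 Da


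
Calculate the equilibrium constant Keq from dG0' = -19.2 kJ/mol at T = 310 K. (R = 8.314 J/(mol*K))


Keq = exp(-dG0 * 1000 / (R * T))
Keq = exp(-(-19.2) * 1000 / (8.314 * 310))
Keq = 1719.0739

1719.0739


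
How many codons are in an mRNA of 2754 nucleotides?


codons = nucleotides / 3
codons = 2754 / 3 = 918

918


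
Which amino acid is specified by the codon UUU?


Standard genetic code lookup.
Codon UUU -> Phe

Phe


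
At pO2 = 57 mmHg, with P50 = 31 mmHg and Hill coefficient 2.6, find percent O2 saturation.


Y = pO2^n / (P50^n + pO2^n)
Y = 57^2.6 / (31^2.6 + 57^2.6)
Y = 82.97%

82.97%


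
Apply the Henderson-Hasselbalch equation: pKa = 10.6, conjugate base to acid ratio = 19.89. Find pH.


pH = pKa + log10([A-]/[HA])
pH = 10.6 + log10(19.89)
pH = 11.8986

11.8986


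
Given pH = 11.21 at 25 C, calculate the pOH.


pOH = 14 - pH
pOH = 14 - 11.21
pOH = 2.79

2.79


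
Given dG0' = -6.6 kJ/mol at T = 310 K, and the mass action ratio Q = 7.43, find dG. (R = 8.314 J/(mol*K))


dG = dG0' + RT * ln(Q) / 1000
dG = -6.6 + 8.314 * 310 * ln(7.43) / 1000
dG = -1.4311 kJ/mol

-1.4311 kJ/mol


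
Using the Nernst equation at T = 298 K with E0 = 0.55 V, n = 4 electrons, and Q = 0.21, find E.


E = E0 - (RT/nF) * ln(Q)
E = 0.55 - (8.314 * 298 / (4 * 96485)) * ln(0.21)
E = 0.56 V

0.56 V


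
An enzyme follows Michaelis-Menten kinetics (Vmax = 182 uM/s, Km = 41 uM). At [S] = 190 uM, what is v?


v = Vmax * [S] / (Km + [S])
v = 182 * 190 / (41 + 190)
v = 149.697 uM/s

149.697 uM/s


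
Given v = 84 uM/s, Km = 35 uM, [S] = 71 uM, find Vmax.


Vmax = v * (Km + [S]) / [S]
Vmax = 84 * (35 + 71) / 71
Vmax = 125.4085 uM/s

125.4085 uM/s


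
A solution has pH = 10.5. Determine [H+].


[H+] = 10^(-pH)
[H+] = 10^(-10.5)
[H+] = 3.162e-11 M

3.162e-11 M


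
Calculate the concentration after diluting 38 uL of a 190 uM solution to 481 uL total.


C2 = C1 * V1 / V2
C2 = 190 * 38 / 481
C2 = 15.0104 uM

15.0104 uM


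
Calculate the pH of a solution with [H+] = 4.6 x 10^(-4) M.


pH = -log10([H+])
pH = -log10(4.6 x 10^(-4))
pH = 3.3372

3.3372


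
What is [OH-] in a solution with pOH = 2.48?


[OH-] = 10^(-pOH)
[OH-] = 10^(-2.48)
[OH-] = 0.0033 M

0.0033 M


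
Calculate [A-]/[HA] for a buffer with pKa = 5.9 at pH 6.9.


[A-]/[HA] = 10^(pH - pKa)
= 10^(6.9 - 5.9)
= 10.0

10.0


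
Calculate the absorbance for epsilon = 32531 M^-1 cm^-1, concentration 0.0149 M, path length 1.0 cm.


A = epsilon * c * l
A = 32531 * 0.0149 * 1.0
A = 484.7119

484.7119


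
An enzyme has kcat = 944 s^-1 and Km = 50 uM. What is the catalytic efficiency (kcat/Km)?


Catalytic efficiency = kcat / Km
= 944 / 50
= 18.88 uM^-1*s^-1

18.88 uM^-1*s^-1


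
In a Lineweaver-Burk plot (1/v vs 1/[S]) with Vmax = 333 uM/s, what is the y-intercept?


y-intercept = 1/Vmax
= 1/333
= 0.003 s/uM

0.003 s/uM


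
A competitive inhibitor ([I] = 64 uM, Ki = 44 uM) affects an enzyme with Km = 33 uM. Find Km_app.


Km_app = Km * (1 + [I]/Ki)
Km_app = 33 * (1 + 64/44)
Km_app = 81.0 uM

81.0 uM


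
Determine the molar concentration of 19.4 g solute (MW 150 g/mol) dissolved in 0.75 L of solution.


C = (mass / MW) / volume
C = (19.4 / 150) / 0.75
C = 0.1724 M

0.1724 M


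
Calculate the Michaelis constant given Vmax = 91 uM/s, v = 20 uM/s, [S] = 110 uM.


Km = [S] * (Vmax - v) / v
Km = 110 * (91 - 20) / 20
Km = 390.5 uM

390.5 uM


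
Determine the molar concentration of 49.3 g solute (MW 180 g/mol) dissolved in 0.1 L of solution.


C = (mass / MW) / volume
C = (49.3 / 180) / 0.1
C = 2.7389 M

2.7389 M


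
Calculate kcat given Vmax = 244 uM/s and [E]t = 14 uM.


kcat = Vmax / [E]t
kcat = 244 / 14
kcat = 17.4286 s^-1

17.4286 s^-1


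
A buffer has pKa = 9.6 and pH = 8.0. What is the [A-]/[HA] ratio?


[A-]/[HA] = 10^(pH - pKa)
= 10^(8.0 - 9.6)
= 0.0251

0.0251


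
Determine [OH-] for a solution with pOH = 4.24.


[OH-] = 10^(-pOH)
[OH-] = 10^(-4.24)
[OH-] = 5.754e-05 M

5.754e-05 M


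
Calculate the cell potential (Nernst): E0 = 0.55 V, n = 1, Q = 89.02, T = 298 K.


E = E0 - (RT/nF) * ln(Q)
E = 0.55 - (8.314 * 298 / (1 * 96485)) * ln(89.02)
E = 0.4347 V

0.4347 V


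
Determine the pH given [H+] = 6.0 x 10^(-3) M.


pH = -log10([H+])
pH = -log10(6.0 x 10^(-3))
pH = 2.2218

2.2218


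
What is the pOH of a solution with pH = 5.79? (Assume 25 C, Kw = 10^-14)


pOH = 14 - pH
pOH = 14 - 5.79
pOH = 8.21

8.21


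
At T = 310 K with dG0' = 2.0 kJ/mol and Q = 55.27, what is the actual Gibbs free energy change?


dG = dG0' + RT * ln(Q) / 1000
dG = 2.0 + 8.314 * 310 * ln(55.27) / 1000
dG = 12.3409 kJ/mol

12.3409 kJ/mol


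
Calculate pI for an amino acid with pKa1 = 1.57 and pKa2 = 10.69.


pI = (pKa1 + pKa2) / 2
pI = (1.57 + 10.69) / 2
pI = 6.13

6.13


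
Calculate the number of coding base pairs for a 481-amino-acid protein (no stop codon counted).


Each amino acid = 1 codon = 3 bp
bp = 481 * 3 = 1443 bp

1443 bp


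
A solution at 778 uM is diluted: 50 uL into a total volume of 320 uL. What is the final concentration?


C2 = C1 * V1 / V2
C2 = 778 * 50 / 320
C2 = 121.5625 uM

121.5625 uM


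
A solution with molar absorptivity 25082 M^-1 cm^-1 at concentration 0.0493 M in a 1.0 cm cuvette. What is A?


A = epsilon * c * l
A = 25082 * 0.0493 * 1.0
A = 1236.5426

1236.5426


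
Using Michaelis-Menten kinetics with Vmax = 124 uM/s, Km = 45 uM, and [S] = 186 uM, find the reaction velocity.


v = Vmax * [S] / (Km + [S])
v = 124 * 186 / (45 + 186)
v = 99.8442 uM/s

99.8442 uM/s


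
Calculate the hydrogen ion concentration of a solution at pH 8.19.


[H+] = 10^(-pH)
[H+] = 10^(-8.19)
[H+] = 6.457e-09 M

6.457e-09 M


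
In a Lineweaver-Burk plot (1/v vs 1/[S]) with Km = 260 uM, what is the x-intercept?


x-intercept = -1/Km
= -1/260
= -0.0038 1/uM

-0.0038 1/uM


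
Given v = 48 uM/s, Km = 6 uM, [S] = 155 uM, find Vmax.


Vmax = v * (Km + [S]) / [S]
Vmax = 48 * (6 + 155) / 155
Vmax = 49.8581 uM/s

49.8581 uM/s


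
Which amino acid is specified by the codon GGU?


Standard genetic code lookup.
Codon GGU -> Gly

Gly


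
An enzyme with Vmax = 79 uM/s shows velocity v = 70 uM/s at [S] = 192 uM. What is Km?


Km = [S] * (Vmax - v) / v
Km = 192 * (79 - 70) / 70
Km = 24.6857 uM

24.6857 uM


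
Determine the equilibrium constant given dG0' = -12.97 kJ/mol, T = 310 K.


Keq = exp(-dG0 * 1000 / (R * T))
Keq = exp(-(-12.97) * 1000 / (8.314 * 310))
Keq = 153.2883

153.2883


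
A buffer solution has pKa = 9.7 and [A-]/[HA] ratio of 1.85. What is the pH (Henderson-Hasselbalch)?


pH = pKa + log10([A-]/[HA])
pH = 9.7 + log10(1.85)
pH = 9.9672

9.9672


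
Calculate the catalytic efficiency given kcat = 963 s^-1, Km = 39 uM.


Catalytic efficiency = kcat / Km
= 963 / 39
= 24.6923 uM^-1*s^-1

24.6923 uM^-1*s^-1


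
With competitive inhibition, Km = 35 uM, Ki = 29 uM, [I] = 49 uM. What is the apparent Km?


Km_app = Km * (1 + [I]/Ki)
Km_app = 35 * (1 + 49/29)
Km_app = 94.1379 uM

94.1379 uM


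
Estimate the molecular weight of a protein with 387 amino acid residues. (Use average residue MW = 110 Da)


MW = n_residues * 110 Da
MW = 387 * 110
MW = 42570 Da

42570 Da


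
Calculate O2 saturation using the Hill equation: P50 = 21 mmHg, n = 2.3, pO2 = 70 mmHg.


Y = pO2^n / (P50^n + pO2^n)
Y = 70^2.3 / (21^2.3 + 70^2.3)
Y = 94.1%

94.1%


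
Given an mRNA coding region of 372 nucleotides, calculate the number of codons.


codons = nucleotides / 3
codons = 372 / 3 = 124

124


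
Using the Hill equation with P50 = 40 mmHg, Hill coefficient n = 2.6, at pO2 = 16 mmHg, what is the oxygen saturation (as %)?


Y = pO2^n / (P50^n + pO2^n)
Y = 16^2.6 / (40^2.6 + 16^2.6)
Y = 8.45%

8.45%


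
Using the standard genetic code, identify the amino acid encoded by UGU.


Standard genetic code lookup.
Codon UGU -> Cys

Cys


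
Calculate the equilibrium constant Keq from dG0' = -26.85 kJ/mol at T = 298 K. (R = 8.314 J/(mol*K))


Keq = exp(-dG0 * 1000 / (R * T))
Keq = exp(-(-26.85) * 1000 / (8.314 * 298))
Keq = 50879.8828

50879.8828


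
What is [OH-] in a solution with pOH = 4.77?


[OH-] = 10^(-pOH)
[OH-] = 10^(-4.77)
[OH-] = 1.698e-05 M

1.698e-05 M


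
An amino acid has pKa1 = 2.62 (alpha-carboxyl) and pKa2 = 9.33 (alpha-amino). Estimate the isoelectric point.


pI = (pKa1 + pKa2) / 2
pI = (2.62 + 9.33) / 2
pI = 5.975

5.975


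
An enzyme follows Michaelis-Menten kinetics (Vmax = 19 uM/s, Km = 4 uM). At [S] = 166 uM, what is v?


v = Vmax * [S] / (Km + [S])
v = 19 * 166 / (4 + 166)
v = 18.5529 uM/s

18.5529 uM/s


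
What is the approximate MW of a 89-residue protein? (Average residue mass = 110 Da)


MW = n_residues * 110 Da
MW = 89 * 110
MW = 9790 Da

9790 Da


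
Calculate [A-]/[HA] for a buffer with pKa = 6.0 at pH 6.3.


[A-]/[HA] = 10^(pH - pKa)
= 10^(6.3 - 6.0)
= 1.9953

1.9953


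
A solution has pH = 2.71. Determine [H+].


[H+] = 10^(-pH)
[H+] = 10^(-2.71)
[H+] = 0.0019 M

0.0019 M


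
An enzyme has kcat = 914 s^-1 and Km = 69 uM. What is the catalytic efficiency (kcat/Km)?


Catalytic efficiency = kcat / Km
= 914 / 69
= 13.2464 uM^-1*s^-1

13.2464 uM^-1*s^-1


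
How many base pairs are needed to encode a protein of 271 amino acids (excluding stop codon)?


Each amino acid = 1 codon = 3 bp
bp = 271 * 3 = 813 bp

813 bp


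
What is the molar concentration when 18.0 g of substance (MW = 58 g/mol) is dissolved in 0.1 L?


C = (mass / MW) / volume
C = (18.0 / 58) / 0.1
C = 3.1034 M

3.1034 M


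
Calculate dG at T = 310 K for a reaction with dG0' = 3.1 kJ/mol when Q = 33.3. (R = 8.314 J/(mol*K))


dG = dG0' + RT * ln(Q) / 1000
dG = 3.1 + 8.314 * 310 * ln(33.3) / 1000
dG = 12.135 kJ/mol

12.135 kJ/mol


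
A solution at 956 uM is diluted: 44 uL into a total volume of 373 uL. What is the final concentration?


C2 = C1 * V1 / V2
C2 = 956 * 44 / 373
C2 = 112.7721 uM

112.7721 uM


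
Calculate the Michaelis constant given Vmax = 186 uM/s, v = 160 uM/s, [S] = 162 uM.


Km = [S] * (Vmax - v) / v
Km = 162 * (186 - 160) / 160
Km = 26.325 uM

26.325 uM


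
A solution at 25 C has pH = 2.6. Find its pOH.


pOH = 14 - pH
pOH = 14 - 2.6
pOH = 11.4

11.4


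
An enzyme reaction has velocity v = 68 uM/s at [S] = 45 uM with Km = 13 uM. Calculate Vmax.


Vmax = v * (Km + [S]) / [S]
Vmax = 68 * (13 + 45) / 45
Vmax = 87.6444 uM/s

87.6444 uM/s


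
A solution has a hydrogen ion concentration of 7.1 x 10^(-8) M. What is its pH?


pH = -log10([H+])
pH = -log10(7.1 x 10^(-8))
pH = 7.1487

7.1487


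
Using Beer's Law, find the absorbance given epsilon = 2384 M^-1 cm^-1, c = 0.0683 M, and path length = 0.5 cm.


A = epsilon * c * l
A = 2384 * 0.0683 * 0.5
A = 81.4136

81.4136


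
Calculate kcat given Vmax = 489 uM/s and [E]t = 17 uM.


kcat = Vmax / [E]t
kcat = 489 / 17
kcat = 28.7647 s^-1

28.7647 s^-1


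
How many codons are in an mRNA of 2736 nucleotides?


codons = nucleotides / 3
codons = 2736 / 3 = 912

912


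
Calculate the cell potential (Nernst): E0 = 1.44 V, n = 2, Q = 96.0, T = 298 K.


E = E0 - (RT/nF) * ln(Q)
E = 1.44 - (8.314 * 298 / (2 * 96485)) * ln(96.0)
E = 1.3814 V

1.3814 V


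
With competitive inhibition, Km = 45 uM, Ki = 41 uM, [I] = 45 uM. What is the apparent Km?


Km_app = Km * (1 + [I]/Ki)
Km_app = 45 * (1 + 45/41)
Km_app = 94.3902 uM

94.3902 uM


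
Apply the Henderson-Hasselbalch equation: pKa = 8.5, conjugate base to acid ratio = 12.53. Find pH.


pH = pKa + log10([A-]/[HA])
pH = 8.5 + log10(12.53)
pH = 9.598

9.598


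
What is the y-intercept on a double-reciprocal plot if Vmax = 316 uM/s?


y-intercept = 1/Vmax
= 1/316
= 0.0032 s/uM

0.0032 s/uM


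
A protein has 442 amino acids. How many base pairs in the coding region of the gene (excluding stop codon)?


Each amino acid = 1 codon = 3 bp
bp = 442 * 3 = 1326 bp

1326 bp


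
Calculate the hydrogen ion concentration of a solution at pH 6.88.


[H+] = 10^(-pH)
[H+] = 10^(-6.88)
[H+] = 1.318e-07 M

1.318e-07 M


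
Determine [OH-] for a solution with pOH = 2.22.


[OH-] = 10^(-pOH)
[OH-] = 10^(-2.22)
[OH-] = 0.006 M

0.006 M


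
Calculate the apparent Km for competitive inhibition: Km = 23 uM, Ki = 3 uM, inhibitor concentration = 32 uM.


Km_app = Km * (1 + [I]/Ki)
Km_app = 23 * (1 + 32/3)
Km_app = 268.3333 uM

268.3333 uM


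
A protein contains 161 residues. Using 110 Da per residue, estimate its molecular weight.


MW = n_residues * 110 Da
MW = 161 * 110
MW = 17710 Da

17710 Da


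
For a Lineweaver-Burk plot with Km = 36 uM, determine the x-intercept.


x-intercept = -1/Km
= -1/36
= -0.0278 1/uM

-0.0278 1/uM


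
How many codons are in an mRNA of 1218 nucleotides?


codons = nucleotides / 3
codons = 1218 / 3 = 406

406


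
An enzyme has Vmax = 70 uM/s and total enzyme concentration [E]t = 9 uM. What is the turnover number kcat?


kcat = Vmax / [E]t
kcat = 70 / 9
kcat = 7.7778 s^-1

7.7778 s^-1


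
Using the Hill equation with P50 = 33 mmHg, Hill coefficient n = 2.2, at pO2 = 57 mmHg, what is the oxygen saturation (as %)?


Y = pO2^n / (P50^n + pO2^n)
Y = 57^2.2 / (33^2.2 + 57^2.2)
Y = 76.9%

76.9%


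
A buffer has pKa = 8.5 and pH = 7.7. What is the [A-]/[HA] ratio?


[A-]/[HA] = 10^(pH - pKa)
= 10^(7.7 - 8.5)
= 0.1585

0.1585


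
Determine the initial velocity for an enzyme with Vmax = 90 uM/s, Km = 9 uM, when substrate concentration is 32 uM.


v = Vmax * [S] / (Km + [S])
v = 90 * 32 / (9 + 32)
v = 70.2439 uM/s

70.2439 uM/s


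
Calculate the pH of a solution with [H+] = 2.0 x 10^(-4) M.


pH = -log10([H+])
pH = -log10(2.0 x 10^(-4))
pH = 3.699

3.699


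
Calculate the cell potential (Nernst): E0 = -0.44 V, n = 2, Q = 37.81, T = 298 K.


E = E0 - (RT/nF) * ln(Q)
E = -0.44 - (8.314 * 298 / (2 * 96485)) * ln(37.81)
E = -0.4866 V

-0.4866 V


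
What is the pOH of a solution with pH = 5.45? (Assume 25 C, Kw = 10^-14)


pOH = 14 - pH
pOH = 14 - 5.45
pOH = 8.55

8.55


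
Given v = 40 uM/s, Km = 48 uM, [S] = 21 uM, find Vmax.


Vmax = v * (Km + [S]) / [S]
Vmax = 40 * (48 + 21) / 21
Vmax = 131.4286 uM/s

131.4286 uM/s


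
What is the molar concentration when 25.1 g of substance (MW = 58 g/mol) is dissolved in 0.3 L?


C = (mass / MW) / volume
C = (25.1 / 58) / 0.3
C = 1.4425 M

1.4425 M


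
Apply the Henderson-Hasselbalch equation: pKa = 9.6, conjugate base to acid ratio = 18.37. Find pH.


pH = pKa + log10([A-]/[HA])
pH = 9.6 + log10(18.37)
pH = 10.8641

10.8641


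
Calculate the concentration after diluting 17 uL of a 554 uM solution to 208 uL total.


C2 = C1 * V1 / V2
C2 = 554 * 17 / 208
C2 = 45.2788 uM

45.2788 uM


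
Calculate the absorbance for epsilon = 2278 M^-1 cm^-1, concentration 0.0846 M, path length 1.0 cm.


A = epsilon * c * l
A = 2278 * 0.0846 * 1.0
A = 192.7188

192.7188


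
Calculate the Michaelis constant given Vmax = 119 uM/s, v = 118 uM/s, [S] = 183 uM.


Km = [S] * (Vmax - v) / v
Km = 183 * (119 - 118) / 118
Km = 1.5508 uM

1.5508 uM


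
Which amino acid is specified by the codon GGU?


Standard genetic code lookup.
Codon GGU -> Gly

Gly


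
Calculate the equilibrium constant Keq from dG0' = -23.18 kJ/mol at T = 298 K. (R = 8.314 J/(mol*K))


Keq = exp(-dG0 * 1000 / (R * T))
Keq = exp(-(-23.18) * 1000 / (8.314 * 298))
Keq = 11567.2598

11567.2598


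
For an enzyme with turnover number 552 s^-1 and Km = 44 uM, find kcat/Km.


Catalytic efficiency = kcat / Km
= 552 / 44
= 12.5455 uM^-1*s^-1

12.5455 uM^-1*s^-1


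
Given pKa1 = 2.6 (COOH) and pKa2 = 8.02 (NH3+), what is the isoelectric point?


pI = (pKa1 + pKa2) / 2
pI = (2.6 + 8.02) / 2
pI = 5.31

5.31


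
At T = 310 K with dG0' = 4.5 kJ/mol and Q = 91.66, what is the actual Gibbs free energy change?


dG = dG0' + RT * ln(Q) / 1000
dG = 4.5 + 8.314 * 310 * ln(91.66) / 1000
dG = 16.1446 kJ/mol

16.1446 kJ/mol


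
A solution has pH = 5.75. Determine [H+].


[H+] = 10^(-pH)
[H+] = 10^(-5.75)
[H+] = 1.778e-06 M

1.778e-06 M


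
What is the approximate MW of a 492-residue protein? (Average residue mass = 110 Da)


MW = n_residues * 110 Da
MW = 492 * 110
MW = 54120 Da

54120 Da


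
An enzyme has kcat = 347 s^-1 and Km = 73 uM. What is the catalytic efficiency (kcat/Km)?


Catalytic efficiency = kcat / Km
= 347 / 73
= 4.7534 uM^-1*s^-1

4.7534 uM^-1*s^-1


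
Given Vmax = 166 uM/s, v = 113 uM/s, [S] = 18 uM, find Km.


Km = [S] * (Vmax - v) / v
Km = 18 * (166 - 113) / 113
Km = 8.4425 uM

8.4425 uM


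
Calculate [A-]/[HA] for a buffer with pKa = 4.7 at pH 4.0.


[A-]/[HA] = 10^(pH - pKa)
= 10^(4.0 - 4.7)
= 0.1995

0.1995


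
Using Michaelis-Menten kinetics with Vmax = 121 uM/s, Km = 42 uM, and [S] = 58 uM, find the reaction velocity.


v = Vmax * [S] / (Km + [S])
v = 121 * 58 / (42 + 58)
v = 70.18 uM/s

70.18 uM/s


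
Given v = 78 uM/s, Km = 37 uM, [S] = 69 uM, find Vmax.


Vmax = v * (Km + [S]) / [S]
Vmax = 78 * (37 + 69) / 69
Vmax = 119.8261 uM/s

119.8261 uM/s


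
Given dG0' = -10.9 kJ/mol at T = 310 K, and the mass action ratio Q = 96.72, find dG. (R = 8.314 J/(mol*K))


dG = dG0' + RT * ln(Q) / 1000
dG = -10.9 + 8.314 * 310 * ln(96.72) / 1000
dG = 0.8831 kJ/mol

0.8831 kJ/mol


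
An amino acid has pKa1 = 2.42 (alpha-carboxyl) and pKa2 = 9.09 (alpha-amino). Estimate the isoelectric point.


pI = (pKa1 + pKa2) / 2
pI = (2.42 + 9.09) / 2
pI = 5.755

5.755


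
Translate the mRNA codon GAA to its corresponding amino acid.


Standard genetic code lookup.
Codon GAA -> Glu

Glu


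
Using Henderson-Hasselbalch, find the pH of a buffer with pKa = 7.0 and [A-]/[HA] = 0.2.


pH = pKa + log10([A-]/[HA])
pH = 7.0 + log10(0.2)
pH = 6.301

6.301


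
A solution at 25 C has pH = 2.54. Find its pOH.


pOH = 14 - pH
pOH = 14 - 2.54
pOH = 11.46

11.46


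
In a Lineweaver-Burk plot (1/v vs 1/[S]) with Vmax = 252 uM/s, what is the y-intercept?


y-intercept = 1/Vmax
= 1/252
= 0.004 s/uM

0.004 s/uM


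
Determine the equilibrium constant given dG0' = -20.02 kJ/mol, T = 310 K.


Keq = exp(-dG0 * 1000 / (R * T))
Keq = exp(-(-20.02) * 1000 / (8.314 * 310))
Keq = 2363.0265

2363.0265


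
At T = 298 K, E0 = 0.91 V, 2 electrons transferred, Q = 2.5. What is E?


E = E0 - (RT/nF) * ln(Q)
E = 0.91 - (8.314 * 298 / (2 * 96485)) * ln(2.5)
E = 0.8982 V

0.8982 V


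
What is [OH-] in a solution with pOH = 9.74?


[OH-] = 10^(-pOH)
[OH-] = 10^(-9.74)
[OH-] = 1.820e-10 M

1.820e-10 M


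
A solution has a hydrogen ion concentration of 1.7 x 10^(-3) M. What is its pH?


pH = -log10([H+])
pH = -log10(1.7 x 10^(-3))
pH = 2.7696

2.7696


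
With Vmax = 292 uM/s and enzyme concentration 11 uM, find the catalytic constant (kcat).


kcat = Vmax / [E]t
kcat = 292 / 11
kcat = 26.5455 s^-1

26.5455 s^-1


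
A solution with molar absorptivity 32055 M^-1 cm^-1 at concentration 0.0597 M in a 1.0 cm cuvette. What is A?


A = epsilon * c * l
A = 32055 * 0.0597 * 1.0
A = 1913.6835

1913.6835


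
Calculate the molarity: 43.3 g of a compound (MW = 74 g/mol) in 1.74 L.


C = (mass / MW) / volume
C = (43.3 / 74) / 1.74
C = 0.3363 M

0.3363 M


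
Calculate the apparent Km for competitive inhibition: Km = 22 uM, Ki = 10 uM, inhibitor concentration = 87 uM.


Km_app = Km * (1 + [I]/Ki)
Km_app = 22 * (1 + 87/10)
Km_app = 213.4 uM

213.4 uM


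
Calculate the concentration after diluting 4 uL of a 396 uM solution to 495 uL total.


C2 = C1 * V1 / V2
C2 = 396 * 4 / 495
C2 = 3.2 uM

3.2 uM


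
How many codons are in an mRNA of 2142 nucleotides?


codons = nucleotides / 3
codons = 2142 / 3 = 714

714


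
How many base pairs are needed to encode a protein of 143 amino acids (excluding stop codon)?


Each amino acid = 1 codon = 3 bp
bp = 143 * 3 = 429 bp

429 bp


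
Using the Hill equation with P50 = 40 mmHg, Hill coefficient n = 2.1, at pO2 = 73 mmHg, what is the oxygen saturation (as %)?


Y = pO2^n / (P50^n + pO2^n)
Y = 73^2.1 / (40^2.1 + 73^2.1)
Y = 77.96%

77.96%


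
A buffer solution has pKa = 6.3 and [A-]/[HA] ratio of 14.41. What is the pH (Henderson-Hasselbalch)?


pH = pKa + log10([A-]/[HA])
pH = 6.3 + log10(14.41)
pH = 7.4587

7.4587


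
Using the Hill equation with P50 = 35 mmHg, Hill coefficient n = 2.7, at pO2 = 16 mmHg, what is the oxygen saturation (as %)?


Y = pO2^n / (P50^n + pO2^n)
Y = 16^2.7 / (35^2.7 + 16^2.7)
Y = 10.78%

10.78%


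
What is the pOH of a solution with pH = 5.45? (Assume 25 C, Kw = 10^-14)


pOH = 14 - pH
pOH = 14 - 5.45
pOH = 8.55

8.55


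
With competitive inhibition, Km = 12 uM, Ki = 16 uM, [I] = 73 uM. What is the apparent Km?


Km_app = Km * (1 + [I]/Ki)
Km_app = 12 * (1 + 73/16)
Km_app = 66.75 uM

66.75 uM


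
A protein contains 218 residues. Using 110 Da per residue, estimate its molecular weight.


MW = n_residues * 110 Da
MW = 218 * 110
MW = 23980 Da

23980 Da


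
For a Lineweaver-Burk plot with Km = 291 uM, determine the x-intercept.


x-intercept = -1/Km
= -1/291
= -0.0034 1/uM

-0.0034 1/uM


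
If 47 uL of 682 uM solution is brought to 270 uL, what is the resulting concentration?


C2 = C1 * V1 / V2
C2 = 682 * 47 / 270
C2 = 118.7185 uM

118.7185 uM


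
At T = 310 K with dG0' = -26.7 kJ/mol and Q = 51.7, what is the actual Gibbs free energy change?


dG = dG0' + RT * ln(Q) / 1000
dG = -26.7 + 8.314 * 310 * ln(51.7) / 1000
dG = -16.5312 kJ/mol

-16.5312 kJ/mol


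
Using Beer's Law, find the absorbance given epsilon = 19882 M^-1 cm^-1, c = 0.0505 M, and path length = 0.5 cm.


A = epsilon * c * l
A = 19882 * 0.0505 * 0.5
A = 502.0205

502.0205


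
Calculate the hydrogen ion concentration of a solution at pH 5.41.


[H+] = 10^(-pH)
[H+] = 10^(-5.41)
[H+] = 3.890e-06 M

3.890e-06 M


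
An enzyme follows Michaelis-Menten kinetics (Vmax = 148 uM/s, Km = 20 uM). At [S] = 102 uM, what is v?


v = Vmax * [S] / (Km + [S])
v = 148 * 102 / (20 + 102)
v = 123.7377 uM/s

123.7377 uM/s


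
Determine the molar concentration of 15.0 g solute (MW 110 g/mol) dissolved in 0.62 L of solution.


C = (mass / MW) / volume
C = (15.0 / 110) / 0.62
C = 0.2199 M

0.2199 M


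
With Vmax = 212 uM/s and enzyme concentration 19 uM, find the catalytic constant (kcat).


kcat = Vmax / [E]t
kcat = 212 / 19
kcat = 11.1579 s^-1

11.1579 s^-1


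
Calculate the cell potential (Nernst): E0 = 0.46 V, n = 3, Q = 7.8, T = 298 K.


E = E0 - (RT/nF) * ln(Q)
E = 0.46 - (8.314 * 298 / (3 * 96485)) * ln(7.8)
E = 0.4424 V

0.4424 V


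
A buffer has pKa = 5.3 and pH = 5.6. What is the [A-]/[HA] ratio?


[A-]/[HA] = 10^(pH - pKa)
= 10^(5.6 - 5.3)
= 1.9953

1.9953


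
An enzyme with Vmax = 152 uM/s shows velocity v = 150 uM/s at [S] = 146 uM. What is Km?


Km = [S] * (Vmax - v) / v
Km = 146 * (152 - 150) / 150
Km = 1.9467 uM

1.9467 uM


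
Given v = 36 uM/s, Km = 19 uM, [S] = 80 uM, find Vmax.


Vmax = v * (Km + [S]) / [S]
Vmax = 36 * (19 + 80) / 80
Vmax = 44.55 uM/s

44.55 uM/s


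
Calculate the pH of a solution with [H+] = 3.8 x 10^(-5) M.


pH = -log10([H+])
pH = -log10(3.8 x 10^(-5))
pH = 4.4202

4.4202


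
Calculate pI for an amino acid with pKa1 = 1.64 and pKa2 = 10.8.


pI = (pKa1 + pKa2) / 2
pI = (1.64 + 10.8) / 2
pI = 6.22

6.22


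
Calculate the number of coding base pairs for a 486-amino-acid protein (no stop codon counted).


Each amino acid = 1 codon = 3 bp
bp = 486 * 3 = 1458 bp

1458 bp


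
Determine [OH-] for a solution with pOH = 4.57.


[OH-] = 10^(-pOH)
[OH-] = 10^(-4.57)
[OH-] = 2.692e-05 M

2.692e-05 M


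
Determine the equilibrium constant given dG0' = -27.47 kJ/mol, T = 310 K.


Keq = exp(-dG0 * 1000 / (R * T))
Keq = exp(-(-27.47) * 1000 / (8.314 * 310))
Keq = 42543.2118

42543.2118


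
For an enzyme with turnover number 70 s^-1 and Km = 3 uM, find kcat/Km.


Catalytic efficiency = kcat / Km
= 70 / 3
= 23.3333 uM^-1*s^-1

23.3333 uM^-1*s^-1


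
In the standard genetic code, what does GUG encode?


Standard genetic code lookup.
Codon GUG -> Val

Val


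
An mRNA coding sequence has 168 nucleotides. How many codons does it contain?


codons = nucleotides / 3
codons = 168 / 3 = 56

56


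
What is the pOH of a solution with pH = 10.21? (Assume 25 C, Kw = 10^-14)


pOH = 14 - pH
pOH = 14 - 10.21
pOH = 3.79

3.79


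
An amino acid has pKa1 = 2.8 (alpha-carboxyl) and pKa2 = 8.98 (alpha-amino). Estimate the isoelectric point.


pI = (pKa1 + pKa2) / 2
pI = (2.8 + 8.98) / 2
pI = 5.89

5.89


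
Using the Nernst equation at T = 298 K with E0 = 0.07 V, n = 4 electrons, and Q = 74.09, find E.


E = E0 - (RT/nF) * ln(Q)
E = 0.07 - (8.314 * 298 / (4 * 96485)) * ln(74.09)
E = 0.0424 V

0.0424 V


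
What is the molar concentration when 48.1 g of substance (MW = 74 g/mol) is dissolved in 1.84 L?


C = (mass / MW) / volume
C = (48.1 / 74) / 1.84
C = 0.3533 M

0.3533 M


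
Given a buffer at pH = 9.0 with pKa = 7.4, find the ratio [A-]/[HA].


[A-]/[HA] = 10^(pH - pKa)
= 10^(9.0 - 7.4)
= 39.8107

39.8107


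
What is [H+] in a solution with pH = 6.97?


[H+] = 10^(-pH)
[H+] = 10^(-6.97)
[H+] = 1.072e-07 M

1.072e-07 M


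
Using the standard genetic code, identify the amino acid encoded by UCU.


Standard genetic code lookup.
Codon UCU -> Ser

Ser


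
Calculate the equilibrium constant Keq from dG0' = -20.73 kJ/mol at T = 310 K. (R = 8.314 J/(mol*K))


Keq = exp(-dG0 * 1000 / (R * T))
Keq = exp(-(-20.73) * 1000 / (8.314 * 310))
Keq = 3112.4837

3112.4837


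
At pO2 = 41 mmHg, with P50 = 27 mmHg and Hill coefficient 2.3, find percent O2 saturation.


Y = pO2^n / (P50^n + pO2^n)
Y = 41^2.3 / (27^2.3 + 41^2.3)
Y = 72.33%

72.33%


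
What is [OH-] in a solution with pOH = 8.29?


[OH-] = 10^(-pOH)
[OH-] = 10^(-8.29)
[OH-] = 5.129e-09 M

5.129e-09 M


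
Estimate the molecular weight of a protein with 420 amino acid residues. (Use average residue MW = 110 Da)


MW = n_residues * 110 Da
MW = 420 * 110
MW = 46200 Da

46200 Da


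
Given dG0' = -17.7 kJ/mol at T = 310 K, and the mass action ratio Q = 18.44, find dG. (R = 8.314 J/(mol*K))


dG = dG0' + RT * ln(Q) / 1000
dG = -17.7 + 8.314 * 310 * ln(18.44) / 1000
dG = -10.1883 kJ/mol

-10.1883 kJ/mol


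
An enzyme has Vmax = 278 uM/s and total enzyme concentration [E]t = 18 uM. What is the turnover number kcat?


kcat = Vmax / [E]t
kcat = 278 / 18
kcat = 15.4444 s^-1

15.4444 s^-1


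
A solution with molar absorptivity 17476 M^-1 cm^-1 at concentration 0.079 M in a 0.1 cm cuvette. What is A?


A = epsilon * c * l
A = 17476 * 0.079 * 0.1
A = 138.0604

138.0604


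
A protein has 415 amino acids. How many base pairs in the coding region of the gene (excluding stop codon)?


Each amino acid = 1 codon = 3 bp
bp = 415 * 3 = 1245 bp

1245 bp


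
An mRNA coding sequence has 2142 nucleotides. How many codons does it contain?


codons = nucleotides / 3
codons = 2142 / 3 = 714

714


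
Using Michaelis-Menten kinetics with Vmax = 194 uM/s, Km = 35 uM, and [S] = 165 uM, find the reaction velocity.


v = Vmax * [S] / (Km + [S])
v = 194 * 165 / (35 + 165)
v = 160.05 uM/s

160.05 uM/s


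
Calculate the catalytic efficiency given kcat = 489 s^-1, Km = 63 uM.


Catalytic efficiency = kcat / Km
= 489 / 63
= 7.7619 uM^-1*s^-1

7.7619 uM^-1*s^-1


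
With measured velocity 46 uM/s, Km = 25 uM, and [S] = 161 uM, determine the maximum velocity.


Vmax = v * (Km + [S]) / [S]
Vmax = 46 * (25 + 161) / 161
Vmax = 53.1429 uM/s

53.1429 uM/s


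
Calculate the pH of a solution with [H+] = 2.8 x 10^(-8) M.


pH = -log10([H+])
pH = -log10(2.8 x 10^(-8))
pH = 7.5528

7.5528


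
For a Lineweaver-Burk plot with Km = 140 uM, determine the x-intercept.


x-intercept = -1/Km
= -1/140
= -0.0071 1/uM

-0.0071 1/uM


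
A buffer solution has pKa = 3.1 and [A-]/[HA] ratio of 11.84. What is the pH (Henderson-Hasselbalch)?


pH = pKa + log10([A-]/[HA])
pH = 3.1 + log10(11.84)
pH = 4.1734

4.1734


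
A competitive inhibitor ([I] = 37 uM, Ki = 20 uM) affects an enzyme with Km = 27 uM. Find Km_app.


Km_app = Km * (1 + [I]/Ki)
Km_app = 27 * (1 + 37/20)
Km_app = 76.95 uM

76.95 uM


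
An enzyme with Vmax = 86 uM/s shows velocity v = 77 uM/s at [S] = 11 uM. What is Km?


Km = [S] * (Vmax - v) / v
Km = 11 * (86 - 77) / 77
Km = 1.2857 uM

1.2857 uM


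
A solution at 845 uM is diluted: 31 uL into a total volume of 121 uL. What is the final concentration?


C2 = C1 * V1 / V2
C2 = 845 * 31 / 121
C2 = 216.4876 uM

216.4876 uM


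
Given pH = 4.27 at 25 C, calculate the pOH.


pOH = 14 - pH
pOH = 14 - 4.27
pOH = 9.73

9.73


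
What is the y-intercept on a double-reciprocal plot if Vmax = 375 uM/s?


y-intercept = 1/Vmax
= 1/375
= 0.0027 s/uM

0.0027 s/uM


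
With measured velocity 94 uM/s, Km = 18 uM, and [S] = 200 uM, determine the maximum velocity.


Vmax = v * (Km + [S]) / [S]
Vmax = 94 * (18 + 200) / 200
Vmax = 102.46 uM/s

102.46 uM/s


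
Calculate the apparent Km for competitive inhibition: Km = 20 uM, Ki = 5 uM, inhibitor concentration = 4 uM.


Km_app = Km * (1 + [I]/Ki)
Km_app = 20 * (1 + 4/5)
Km_app = 36.0 uM

36.0 uM


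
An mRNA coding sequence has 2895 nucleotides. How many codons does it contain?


codons = nucleotides / 3
codons = 2895 / 3 = 965

965


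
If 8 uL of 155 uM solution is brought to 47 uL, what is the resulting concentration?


C2 = C1 * V1 / V2
C2 = 155 * 8 / 47
C2 = 26.383 uM

26.383 uM


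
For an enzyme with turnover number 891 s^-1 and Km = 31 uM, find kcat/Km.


Catalytic efficiency = kcat / Km
= 891 / 31
= 28.7419 uM^-1*s^-1

28.7419 uM^-1*s^-1


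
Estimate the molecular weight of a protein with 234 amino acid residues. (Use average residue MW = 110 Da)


MW = n_residues * 110 Da
MW = 234 * 110
MW = 25740 Da

25740 Da


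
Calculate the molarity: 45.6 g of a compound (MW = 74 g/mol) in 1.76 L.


C = (mass / MW) / volume
C = (45.6 / 74) / 1.76
C = 0.3501 M

0.3501 M


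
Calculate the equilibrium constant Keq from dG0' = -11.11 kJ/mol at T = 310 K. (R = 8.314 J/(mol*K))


Keq = exp(-dG0 * 1000 / (R * T))
Keq = exp(-(-11.11) * 1000 / (8.314 * 310))
Keq = 74.4886

74.4886


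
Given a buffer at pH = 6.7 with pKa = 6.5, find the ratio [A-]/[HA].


[A-]/[HA] = 10^(pH - pKa)
= 10^(6.7 - 6.5)
= 1.5849

1.5849


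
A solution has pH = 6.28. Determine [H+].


[H+] = 10^(-pH)
[H+] = 10^(-6.28)
[H+] = 5.248e-07 M

5.248e-07 M


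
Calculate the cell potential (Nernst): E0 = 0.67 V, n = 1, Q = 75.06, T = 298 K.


E = E0 - (RT/nF) * ln(Q)
E = 0.67 - (8.314 * 298 / (1 * 96485)) * ln(75.06)
E = 0.5591 V

0.5591 V


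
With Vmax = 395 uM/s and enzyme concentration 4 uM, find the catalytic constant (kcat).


kcat = Vmax / [E]t
kcat = 395 / 4
kcat = 98.75 s^-1

98.75 s^-1


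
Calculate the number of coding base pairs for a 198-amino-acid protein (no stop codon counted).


Each amino acid = 1 codon = 3 bp
bp = 198 * 3 = 594 bp

594 bp


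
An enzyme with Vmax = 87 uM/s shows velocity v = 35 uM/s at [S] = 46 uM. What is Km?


Km = [S] * (Vmax - v) / v
Km = 46 * (87 - 35) / 35
Km = 68.3429 uM

68.3429 uM


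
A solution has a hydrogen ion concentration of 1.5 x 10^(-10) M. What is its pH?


pH = -log10([H+])
pH = -log10(1.5 x 10^(-10))
pH = 9.8239

9.8239


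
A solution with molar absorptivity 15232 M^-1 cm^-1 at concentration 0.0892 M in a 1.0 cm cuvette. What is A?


A = epsilon * c * l
A = 15232 * 0.0892 * 1.0
A = 1358.6944

1358.6944
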